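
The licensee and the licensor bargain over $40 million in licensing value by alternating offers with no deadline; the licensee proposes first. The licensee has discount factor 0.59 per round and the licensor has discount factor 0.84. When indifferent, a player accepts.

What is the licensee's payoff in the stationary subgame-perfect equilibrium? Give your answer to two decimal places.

Let x be the licensee's share when the licensee proposes and y be the licensor's share when the licensor proposes.
The licensor accepts iff offered ≥ 0.84·y, so x = 40 − 0.84y. Symmetrically y = 40 − 0.59x.
Substituting: x = 40 − 0.84(40 − 0.59x), giving x(1 − 0.59·0.84) = 40(1 − 0.84).
So x = 40 × 0.16 / 0.5044 ≈ 12.6883, and the licensor receives 40 − x ≈ 27.3117.

12.69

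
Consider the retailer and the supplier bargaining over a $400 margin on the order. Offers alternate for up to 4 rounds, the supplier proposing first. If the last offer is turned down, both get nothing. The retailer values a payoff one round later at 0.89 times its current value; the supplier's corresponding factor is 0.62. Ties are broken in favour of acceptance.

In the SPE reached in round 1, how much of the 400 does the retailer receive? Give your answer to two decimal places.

Round 4 (the retailer proposes): rejection yields 0 for the supplier; the retailer offers 0 and keeps 400.
Round 3 (the supplier proposes): the retailer can get 400 next round, worth 0.89 × 400 = 356 now; the supplier offers that and keeps 44.
Round 2 (the retailer proposes): the supplier can get 44 next round, worth 0.62 × 44 = 27.28 now, so the retailer offers 27.28, keeping 372.72.
Round 1 (the supplier proposes): the retailer can get 372.72 next round, worth 0.89 × 372.72 = 331.7208 now; the supplier offers that and keeps 68.2792.

331.72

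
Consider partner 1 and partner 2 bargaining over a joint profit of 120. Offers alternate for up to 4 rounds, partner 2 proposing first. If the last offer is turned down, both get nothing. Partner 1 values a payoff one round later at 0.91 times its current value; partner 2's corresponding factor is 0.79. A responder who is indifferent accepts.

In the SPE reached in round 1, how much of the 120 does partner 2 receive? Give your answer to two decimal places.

Solve by backward induction from round 4.
Round 4 (partner 1 proposes): partner 2 will accept anything ≥ 0, so partner 1 offers 0 and keeps 120.
Round 3 (partner 2 proposes): partner 1 can get 120 next round, worth 0.91 × 120 = 109.2 now, so partner 2 offers 109.2, keeping 10.8.
Round 2 (partner 1 proposes): partner 2 can get 10.8 next round, worth 0.79 × 10.8 = 8.532 now. Partner 1 offers 8.532 and keeps 120 − 8.532 = 111.468.
Round 1 (partner 2 proposes): partner 1 can get 111.468 next round, worth 0.91 × 111.468 = 101.43588 now, so partner 2 offers 101.43588, keeping 18.56412.

18.56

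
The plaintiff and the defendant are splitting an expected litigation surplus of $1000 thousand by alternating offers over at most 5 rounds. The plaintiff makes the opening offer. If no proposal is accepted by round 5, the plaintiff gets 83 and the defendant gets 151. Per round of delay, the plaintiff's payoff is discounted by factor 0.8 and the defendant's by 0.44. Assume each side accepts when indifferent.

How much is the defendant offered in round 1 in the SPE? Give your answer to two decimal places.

Solve by backward induction from round 5.
Round 5 (the plaintiff proposes): the defendant gets 151 if talks fail, so the plaintiff offers 151 and keeps 849.
Round 4 (the defendant proposes): the plaintiff can get 849 next round, worth 0.8 × 849 = 679.2 now, so the defendant offers 679.2, keeping 320.8.
Round 3 (the plaintiff proposes): the defendant can get 320.8 next round, worth 0.44 × 320.8 = 141.152 now; the plaintiff offers that and keeps 858.848.
Round 2 (the defendant proposes): the plaintiff can get 858.848 next round, worth 0.8 × 858.848 = 687.0784 now, so the defendant offers 687.0784, keeping 312.9216.
Round 1 (the plaintiff proposes): the defendant can get 312.9216 next round, worth 0.44 × 312.9216 = 137.685504 now, so the plaintiff offers 137.685504, keeping 862.314496.

137.69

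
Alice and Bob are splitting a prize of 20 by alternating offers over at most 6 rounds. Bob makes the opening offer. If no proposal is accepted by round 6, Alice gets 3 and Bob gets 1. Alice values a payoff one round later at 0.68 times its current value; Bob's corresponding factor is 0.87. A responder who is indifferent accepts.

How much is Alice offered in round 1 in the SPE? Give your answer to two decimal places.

Round 6 (Alice proposes): Bob gets 1 if talks fail, so Alice offers 1 and keeps 19.
Round 5 (Bob proposes): Alice can get 19 next round, worth 0.68 × 19 = 12.92 now, so Bob offers 12.92, keeping 7.08.
Round 4 (Alice proposes): Bob can get 7.08 next round, worth 0.87 × 7.08 = 6.1596 now. Alice offers 6.1596 and keeps 20 − 6.1596 = 13.8404.
Round 3 (Bob proposes): Alice can get 13.8404 next round, worth 0.68 × 13.8404 = 9.411472 now. Bob offers 9.411472 and keeps 20 − 9.411472 = 10.588528.
Round 2 (Alice proposes): Bob can get 10.588528 next round, worth 0.87 × 10.588528 = 9.21201936 now; Alice offers that and keeps 10.78798064.
Round 1 (Bob proposes): Alice can get 10.78798064 next round, worth 0.68 × 10.78798064 = 7.3358268352 now. Bob offers 7.3358268352 and keeps 20 − 7.3358268352 = 12.6641731648.

7.34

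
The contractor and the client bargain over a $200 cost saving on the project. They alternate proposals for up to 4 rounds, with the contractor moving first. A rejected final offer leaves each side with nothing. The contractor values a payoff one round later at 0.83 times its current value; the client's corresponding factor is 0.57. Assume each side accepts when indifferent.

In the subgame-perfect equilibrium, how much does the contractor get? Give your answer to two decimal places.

Round 4 (the client proposes): the contractor will accept anything ≥ 0, so the client offers 0 and keeps 200.
Round 3 (the contractor proposes): the client can get 200 next round, worth 0.57 × 200 = 114 now; the contractor offers that and keeps 86.
Round 2 (the client proposes): the contractor can get 86 next round, worth 0.83 × 86 = 71.38 now, so the client offers 71.38, keeping 128.62.
Round 1 (the contractor proposes): the client can get 128.62 next round, worth 0.57 × 128.62 = 73.3134 now, so the contractor offers 73.3134, keeping 126.6866.

126.69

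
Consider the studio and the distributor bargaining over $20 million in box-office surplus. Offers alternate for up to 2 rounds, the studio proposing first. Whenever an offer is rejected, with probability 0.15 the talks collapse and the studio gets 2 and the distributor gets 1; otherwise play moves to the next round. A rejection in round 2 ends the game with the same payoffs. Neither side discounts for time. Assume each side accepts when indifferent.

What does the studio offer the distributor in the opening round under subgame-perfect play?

Round 2 (the distributor proposes): the studio gets 2 if talks fail, so the distributor offers 2 and keeps 18.
Round 1 (the studio proposes): rejecting gives the distributor an expected 0.85 × 18 + 0.15 × 1 = 15.45; the studio offers that and keeps 4.55.

15.45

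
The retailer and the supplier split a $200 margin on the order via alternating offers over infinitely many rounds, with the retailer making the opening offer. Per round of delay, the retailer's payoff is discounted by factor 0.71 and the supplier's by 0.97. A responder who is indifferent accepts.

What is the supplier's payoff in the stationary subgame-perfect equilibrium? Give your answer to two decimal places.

180.73

Let x be the retailer's share when the retailer proposes and y be the supplier's share when the supplier proposes.
The supplier accepts iff offered ≥ 0.97·y, so x = 200 − 0.97y. Symmetrically y = 200 − 0.71x.
Substituting: x = 200 − 0.97(200 − 0.71x), giving x(1 − 0.71·0.97) = 200(1 − 0.97).
So x = 200 × 0.03 / 0.3113 ≈ 19.2740, and the supplier receives 200 − x ≈ 180.7260.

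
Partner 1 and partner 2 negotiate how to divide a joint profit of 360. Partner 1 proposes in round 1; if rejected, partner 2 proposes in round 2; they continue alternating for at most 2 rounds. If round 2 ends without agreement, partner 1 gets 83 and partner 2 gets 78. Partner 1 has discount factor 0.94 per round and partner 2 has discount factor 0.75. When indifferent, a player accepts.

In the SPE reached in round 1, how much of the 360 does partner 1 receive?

152.25

Work backward from the last round.
Round 2 (partner 2 proposes): partner 1 gets 83 if talks fail, so partner 2 offers 83 and keeps 277.
Round 1 (partner 1 proposes): partner 2 can get 277 next round, worth 0.75 × 277 = 207.75 now. Partner 1 offers 207.75 and keeps 360 − 207.75 = 152.25.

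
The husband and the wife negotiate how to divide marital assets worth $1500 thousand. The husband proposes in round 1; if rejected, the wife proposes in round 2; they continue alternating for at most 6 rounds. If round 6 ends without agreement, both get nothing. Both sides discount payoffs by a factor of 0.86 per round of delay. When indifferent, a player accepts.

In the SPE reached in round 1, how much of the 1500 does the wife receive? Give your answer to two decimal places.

By backward induction:
Round 6 (the wife proposes): rejection yields 0 for the husband; the wife offers 0 and keeps 1500.
Round 5 (the husband proposes): the wife can get 1500 next round, worth 0.86 × 1500 = 1290 now. The husband offers 1290 and keeps 1500 − 1290 = 210.
Round 4 (the wife proposes): the husband can get 210 next round, worth 0.86 × 210 = 180.6 now; the wife offers that and keeps 1319.4.
Round 3 (the husband proposes): the wife can get 1319.4 next round, worth 0.86 × 1319.4 = 1134.684 now. The husband offers 1134.684 and keeps 1500 − 1134.684 = 365.316.
Round 2 (the wife proposes): the husband can get 365.316 next round, worth 0.86 × 365.316 = 314.17176 now; the wife offers that and keeps 1185.82824.
Round 1 (the husband proposes): the wife can get 1185.82824 next round, worth 0.86 × 1185.82824 = 1019.8122864 now. The husband offers 1019.8122864 and keeps 1500 − 1019.8122864 = 480.1877136.

1019.81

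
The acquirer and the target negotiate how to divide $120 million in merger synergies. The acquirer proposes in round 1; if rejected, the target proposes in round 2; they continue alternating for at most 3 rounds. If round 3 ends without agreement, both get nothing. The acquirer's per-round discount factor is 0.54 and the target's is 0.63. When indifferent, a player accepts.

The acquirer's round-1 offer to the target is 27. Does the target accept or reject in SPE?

Work out the target's continuation value if the offer is rejected.
Round 3 (the acquirer proposes): the target will accept anything ≥ 0, so the acquirer offers 0 and keeps 120.
Round 2 (the target proposes): the acquirer can get 120 next round, worth 0.54 × 120 = 64.8 now; the target offers that and keeps 55.2.
So by rejecting in round 1, the target gets 55.2 next round, worth 0.63 × 55.2 = 34.776 now.
Offer 27 < 34.776, so the target rejects.

Reject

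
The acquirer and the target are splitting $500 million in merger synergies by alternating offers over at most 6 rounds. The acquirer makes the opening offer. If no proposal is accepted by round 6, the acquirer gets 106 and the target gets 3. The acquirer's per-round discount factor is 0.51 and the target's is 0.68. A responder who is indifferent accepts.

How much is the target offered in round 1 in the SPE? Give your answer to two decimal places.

Solve by backward induction from round 6.
Round 6 (the target proposes): the acquirer gets 106 if talks fail, so the target offers 106 and keeps 394.
Round 5 (the acquirer proposes): the target can get 394 next round, worth 0.68 × 394 = 267.92 now; the acquirer offers that and keeps 232.08.
Round 4 (the target proposes): the acquirer can get 232.08 next round, worth 0.51 × 232.08 = 118.3608 now, so the target offers 118.3608, keeping 381.6392.
Round 3 (the acquirer proposes): the target can get 381.6392 next round, worth 0.68 × 381.6392 = 259.514656 now, so the acquirer offers 259.514656, keeping 240.485344.
Round 2 (the target proposes): the acquirer can get 240.485344 next round, worth 0.51 × 240.485344 = 122.64752544 now, so the target offers 122.64752544, keeping 377.35247456.
Round 1 (the acquirer proposes): the target can get 377.35247456 next round, worth 0.68 × 377.35247456 = 256.5996827008 now, so the acquirer offers 256.5996827008, keeping 243.4003172992.

256.60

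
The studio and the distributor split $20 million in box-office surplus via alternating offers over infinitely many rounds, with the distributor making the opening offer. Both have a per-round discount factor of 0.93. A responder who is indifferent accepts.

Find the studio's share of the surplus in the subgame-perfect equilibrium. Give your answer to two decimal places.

9.64

Let x be the distributor's share when the distributor proposes and y be the studio's share when the studio proposes.
The studio accepts iff offered ≥ 0.93·y, so x = 20 − 0.93y. Symmetrically y = 20 − 0.93x.
Substituting: x = 20 − 0.93(20 − 0.93x), giving x(1 − 0.93·0.93) = 20(1 − 0.93).
So x = 20 × 0.07 / 0.1351 ≈ 10.3627, and the studio receives 20 − x ≈ 9.6373.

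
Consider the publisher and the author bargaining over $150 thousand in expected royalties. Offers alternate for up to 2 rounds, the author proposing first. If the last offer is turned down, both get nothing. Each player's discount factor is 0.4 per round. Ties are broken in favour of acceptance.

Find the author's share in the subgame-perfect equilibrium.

Round 2 (the publisher proposes): rejection yields 0 for the author; the publisher offers 0 and keeps 150.
Round 1 (the author proposes): the publisher can get 150 next round, worth 0.4 × 150 = 60 now, so the author offers 60, keeping 90.

90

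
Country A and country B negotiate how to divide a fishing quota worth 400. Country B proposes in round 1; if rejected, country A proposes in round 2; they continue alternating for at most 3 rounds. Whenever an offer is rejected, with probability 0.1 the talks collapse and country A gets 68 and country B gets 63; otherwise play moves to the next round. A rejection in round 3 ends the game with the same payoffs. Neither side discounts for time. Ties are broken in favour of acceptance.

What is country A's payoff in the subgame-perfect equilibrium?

92.21

Round 3 (country B proposes): country A gets 68 if talks fail, so country B offers 68 and keeps 332.
Round 2 (country A proposes): rejecting gives country B an expected 0.9 × 332 + 0.1 × 63 = 305.1; country A offers that and keeps 94.9.
Round 1 (country B proposes): rejecting gives country A an expected 0.9 × 94.9 + 0.1 × 68 = 92.21, so country B offers 92.21, keeping 307.79.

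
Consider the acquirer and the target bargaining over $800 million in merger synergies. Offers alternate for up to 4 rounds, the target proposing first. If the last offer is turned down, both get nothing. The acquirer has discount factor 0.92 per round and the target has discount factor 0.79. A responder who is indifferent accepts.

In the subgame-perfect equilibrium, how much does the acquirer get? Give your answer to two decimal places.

Round 4 (the acquirer proposes): rejection yields 0 for the target; the acquirer offers 0 and keeps 800.
Round 3 (the target proposes): the acquirer can get 800 next round, worth 0.92 × 800 = 736 now; the target offers that and keeps 64.
Round 2 (the acquirer proposes): the target can get 64 next round, worth 0.79 × 64 = 50.56 now. The acquirer offers 50.56 and keeps 800 − 50.56 = 749.44.
Round 1 (the target proposes): the acquirer can get 749.44 next round, worth 0.92 × 749.44 = 689.4848 now. The target offers 689.4848 and keeps 800 − 689.4848 = 110.5152.

689.48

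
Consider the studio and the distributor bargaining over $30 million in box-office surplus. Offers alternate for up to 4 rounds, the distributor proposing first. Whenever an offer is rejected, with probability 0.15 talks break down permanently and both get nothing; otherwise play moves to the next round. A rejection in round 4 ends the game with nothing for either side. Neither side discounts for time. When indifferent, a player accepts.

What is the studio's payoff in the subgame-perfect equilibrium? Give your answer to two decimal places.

Round 4 (the studio proposes): rejection yields 0 for the distributor; the studio offers 0 and keeps 30.
Round 3 (the distributor proposes): rejecting gives the studio an expected 0.85 × 30 = 25.5, so the distributor offers 25.5, keeping 4.5.
Round 2 (the studio proposes): rejecting gives the distributor an expected 0.85 × 4.5 = 3.825. The studio offers 3.825 and keeps 30 − 3.825 = 26.175.
Round 1 (the distributor proposes): rejecting gives the studio an expected 0.85 × 26.175 = 22.24875; the distributor offers that and keeps 7.75125.

22.25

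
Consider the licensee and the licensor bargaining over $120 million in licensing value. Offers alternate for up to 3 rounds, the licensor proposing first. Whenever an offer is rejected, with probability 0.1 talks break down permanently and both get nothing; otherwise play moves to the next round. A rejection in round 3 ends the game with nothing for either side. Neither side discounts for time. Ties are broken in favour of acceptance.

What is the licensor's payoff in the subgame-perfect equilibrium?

109.2

Round 3 (the licensor proposes): rejection yields 0 for the licensee; the licensor offers 0 and keeps 120.
Round 2 (the licensee proposes): rejecting gives the licensor an expected 0.9 × 120 = 108, so the licensee offers 108, keeping 12.
Round 1 (the licensor proposes): rejecting gives the licensee an expected 0.9 × 12 = 10.8, so the licensor offers 10.8, keeping 109.2.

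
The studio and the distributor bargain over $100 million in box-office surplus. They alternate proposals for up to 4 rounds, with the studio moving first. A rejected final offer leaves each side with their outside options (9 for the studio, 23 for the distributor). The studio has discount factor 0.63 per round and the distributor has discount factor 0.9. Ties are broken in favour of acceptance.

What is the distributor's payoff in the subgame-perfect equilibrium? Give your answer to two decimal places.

Round 4 (the distributor proposes): the studio gets 9 if talks fail, so the distributor offers 9 and keeps 91.
Round 3 (the studio proposes): the distributor can get 91 next round, worth 0.9 × 91 = 81.9 now, so the studio offers 81.9, keeping 18.1.
Round 2 (the distributor proposes): the studio can get 18.1 next round, worth 0.63 × 18.1 = 11.403 now, so the distributor offers 11.403, keeping 88.597.
Round 1 (the studio proposes): the distributor can get 88.597 next round, worth 0.9 × 88.597 = 79.7373 now. The studio offers 79.7373 and keeps 100 − 79.7373 = 20.2627.

79.74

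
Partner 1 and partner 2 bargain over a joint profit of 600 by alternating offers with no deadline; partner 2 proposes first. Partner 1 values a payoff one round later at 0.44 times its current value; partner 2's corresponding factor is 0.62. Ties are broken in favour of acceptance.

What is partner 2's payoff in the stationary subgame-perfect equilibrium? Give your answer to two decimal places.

462.05

In a stationary SPE each proposer offers the other exactly their discounted continuation value.
If partner 2 keeps x when proposing and partner 1 keeps y when proposing, then x = 600 − 0.44y and y = 600 − 0.62x.
Solving: x = 600(1 − 0.44) / (1 − 0.62·0.44) = 336 / 0.7272 ≈ 462.0462.
Partner 1 gets 600 − 462.0462 ≈ 137.9538.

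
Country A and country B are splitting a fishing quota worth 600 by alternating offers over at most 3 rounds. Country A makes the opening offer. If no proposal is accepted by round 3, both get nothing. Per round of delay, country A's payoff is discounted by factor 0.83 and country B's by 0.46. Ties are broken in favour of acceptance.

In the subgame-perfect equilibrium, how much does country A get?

Solve by backward induction from round 3.
Round 3 (country A proposes): rejection yields 0 for country B; country A offers 0 and keeps 600.
Round 2 (country B proposes): country A can get 600 next round, worth 0.83 × 600 = 498 now, so country B offers 498, keeping 102.
Round 1 (country A proposes): country B can get 102 next round, worth 0.46 × 102 = 46.92 now, so country A offers 46.92, keeping 553.08.

553.08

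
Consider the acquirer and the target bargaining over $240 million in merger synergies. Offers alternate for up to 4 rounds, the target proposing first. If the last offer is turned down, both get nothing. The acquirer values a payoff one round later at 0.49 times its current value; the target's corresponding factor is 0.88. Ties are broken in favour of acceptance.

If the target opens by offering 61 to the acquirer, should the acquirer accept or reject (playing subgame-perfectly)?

Round 4 (the acquirer proposes): the target will accept anything ≥ 0, so the acquirer offers 0 and keeps 240.
Round 3 (the target proposes): the acquirer can get 240 next round, worth 0.49 × 240 = 117.6 now. The target offers 117.6 and keeps 240 − 117.6 = 122.4.
Round 2 (the acquirer proposes): the target can get 122.4 next round, worth 0.88 × 122.4 = 107.712 now. The acquirer offers 107.712 and keeps 240 − 107.712 = 132.288.
So by rejecting in round 1, the acquirer gets 132.288 next round, worth 0.49 × 132.288 = 64.82112 now.
Offer 61 < 64.82112, so the acquirer rejects.

Reject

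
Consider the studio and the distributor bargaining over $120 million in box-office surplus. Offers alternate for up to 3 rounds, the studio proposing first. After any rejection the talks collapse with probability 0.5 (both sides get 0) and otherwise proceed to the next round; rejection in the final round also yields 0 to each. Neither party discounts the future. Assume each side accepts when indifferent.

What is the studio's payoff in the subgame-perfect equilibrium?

90

Round 3 (the studio proposes): the distributor will accept anything ≥ 0, so the studio offers 0 and keeps 120.
Round 2 (the distributor proposes): rejecting gives the studio an expected 0.5 × 120 = 60; the distributor offers that and keeps 60.
Round 1 (the studio proposes): rejecting gives the distributor an expected 0.5 × 60 = 30; the studio offers that and keeps 90.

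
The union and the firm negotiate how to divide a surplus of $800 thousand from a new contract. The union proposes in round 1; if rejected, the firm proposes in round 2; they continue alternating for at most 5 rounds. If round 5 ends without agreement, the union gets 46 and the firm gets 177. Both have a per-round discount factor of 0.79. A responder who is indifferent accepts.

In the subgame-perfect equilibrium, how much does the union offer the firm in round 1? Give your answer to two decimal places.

284.49

Solve by backward induction from round 5.
Round 5 (the union proposes): the firm gets 177 if talks fail, so the union offers 177 and keeps 623.
Round 4 (the firm proposes): the union can get 623 next round, worth 0.79 × 623 = 492.17 now; the firm offers that and keeps 307.83.
Round 3 (the union proposes): the firm can get 307.83 next round, worth 0.79 × 307.83 = 243.1857 now; the union offers that and keeps 556.8143.
Round 2 (the firm proposes): the union can get 556.8143 next round, worth 0.79 × 556.8143 = 439.883297 now; the firm offers that and keeps 360.116703.
Round 1 (the union proposes): the firm can get 360.116703 next round, worth 0.79 × 360.116703 = 284.49219537 now. The union offers 284.49219537 and keeps 800 − 284.49219537 = 515.50780463.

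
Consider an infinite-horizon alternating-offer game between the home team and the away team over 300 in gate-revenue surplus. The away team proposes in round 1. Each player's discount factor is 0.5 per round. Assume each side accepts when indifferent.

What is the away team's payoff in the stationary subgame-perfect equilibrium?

Let x be the away team's share when the away team proposes and y be the home team's share when the home team proposes.
The home team accepts iff offered ≥ 0.5·y, so x = 300 − 0.5y. Symmetrically y = 300 − 0.5x.
Substituting: x = 300 − 0.5(300 − 0.5x), giving x(1 − 0.5·0.5) = 300(1 − 0.5).
So x = 300 × 0.5 / 0.75 = 200, and the home team receives 300 − x = 100.

200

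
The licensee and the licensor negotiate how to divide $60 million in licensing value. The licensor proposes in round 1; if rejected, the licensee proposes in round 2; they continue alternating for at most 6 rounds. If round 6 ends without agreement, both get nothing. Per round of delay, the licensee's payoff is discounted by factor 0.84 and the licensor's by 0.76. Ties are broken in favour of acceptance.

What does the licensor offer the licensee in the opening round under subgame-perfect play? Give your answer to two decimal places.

40.36

Round 6 (the licensee proposes): rejection yields 0 for the licensor; the licensee offers 0 and keeps 60.
Round 5 (the licensor proposes): the licensee can get 60 next round, worth 0.84 × 60 = 50.4 now; the licensor offers that and keeps 9.6.
Round 4 (the licensee proposes): the licensor can get 9.6 next round, worth 0.76 × 9.6 = 7.296 now; the licensee offers that and keeps 52.704.
Round 3 (the licensor proposes): the licensee can get 52.704 next round, worth 0.84 × 52.704 = 44.27136 now, so the licensor offers 44.27136, keeping 15.72864.
Round 2 (the licensee proposes): the licensor can get 15.72864 next round, worth 0.76 × 15.72864 = 11.9537664 now; the licensee offers that and keeps 48.0462336.
Round 1 (the licensor proposes): the licensee can get 48.0462336 next round, worth 0.84 × 48.0462336 = 40.358836224 now. The licensor offers 40.358836224 and keeps 60 − 40.358836224 = 19.641163776.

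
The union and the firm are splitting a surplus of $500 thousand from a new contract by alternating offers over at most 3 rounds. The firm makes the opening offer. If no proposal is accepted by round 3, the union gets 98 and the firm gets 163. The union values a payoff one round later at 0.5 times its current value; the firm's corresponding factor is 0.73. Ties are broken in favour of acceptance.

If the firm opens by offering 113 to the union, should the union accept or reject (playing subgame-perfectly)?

Accept

Round 3 (the firm proposes): the union gets 98 if talks fail, so the firm offers 98 and keeps 402.
Round 2 (the union proposes): the firm can get 402 next round, worth 0.73 × 402 = 293.46 now, so the union offers 293.46, keeping 206.54.
So by rejecting in round 1, the union gets 206.54 next round, worth 0.5 × 206.54 = 103.27 now.
Offer 113 ≥ 103.27, so the union accepts.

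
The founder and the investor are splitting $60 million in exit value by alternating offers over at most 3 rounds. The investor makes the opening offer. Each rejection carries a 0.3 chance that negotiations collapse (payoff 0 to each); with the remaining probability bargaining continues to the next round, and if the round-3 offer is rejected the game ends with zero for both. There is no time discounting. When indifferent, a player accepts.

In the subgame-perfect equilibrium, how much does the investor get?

47.4

Round 3 (the investor proposes): the founder will accept anything ≥ 0, so the investor offers 0 and keeps 60.
Round 2 (the founder proposes): rejecting gives the investor an expected 0.7 × 60 = 42; the founder offers that and keeps 18.
Round 1 (the investor proposes): rejecting gives the founder an expected 0.7 × 18 = 12.6. The investor offers 12.6 and keeps 60 − 12.6 = 47.4.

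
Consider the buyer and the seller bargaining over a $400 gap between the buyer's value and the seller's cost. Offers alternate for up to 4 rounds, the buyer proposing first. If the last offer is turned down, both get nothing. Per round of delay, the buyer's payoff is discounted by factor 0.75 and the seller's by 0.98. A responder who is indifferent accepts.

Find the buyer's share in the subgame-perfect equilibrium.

Round 4 (the seller proposes): rejection yields 0 for the buyer; the seller offers 0 and keeps 400.
Round 3 (the buyer proposes): the seller can get 400 next round, worth 0.98 × 400 = 392 now; the buyer offers that and keeps 8.
Round 2 (the seller proposes): the buyer can get 8 next round, worth 0.75 × 8 = 6 now, so the seller offers 6, keeping 394.
Round 1 (the buyer proposes): the seller can get 394 next round, worth 0.98 × 394 = 386.12 now, so the buyer offers 386.12, keeping 13.88.

13.88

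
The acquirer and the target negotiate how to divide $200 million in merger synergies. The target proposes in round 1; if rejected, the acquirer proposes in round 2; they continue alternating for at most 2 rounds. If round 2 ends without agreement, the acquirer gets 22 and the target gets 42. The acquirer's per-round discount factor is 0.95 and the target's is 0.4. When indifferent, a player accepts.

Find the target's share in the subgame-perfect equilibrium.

Round 2 (the acquirer proposes): the target gets 42 if talks fail, so the acquirer offers 42 and keeps 158.
Round 1 (the target proposes): the acquirer can get 158 next round, worth 0.95 × 158 = 150.1 now. The target offers 150.1 and keeps 200 − 150.1 = 49.9.

49.9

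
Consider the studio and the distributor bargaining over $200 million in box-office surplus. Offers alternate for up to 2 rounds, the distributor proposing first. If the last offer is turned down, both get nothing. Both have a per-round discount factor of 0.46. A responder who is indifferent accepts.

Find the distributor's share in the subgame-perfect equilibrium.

Round 2 (the studio proposes): rejection yields 0 for the distributor; the studio offers 0 and keeps 200.
Round 1 (the distributor proposes): the studio can get 200 next round, worth 0.46 × 200 = 92 now, so the distributor offers 92, keeping 108.

108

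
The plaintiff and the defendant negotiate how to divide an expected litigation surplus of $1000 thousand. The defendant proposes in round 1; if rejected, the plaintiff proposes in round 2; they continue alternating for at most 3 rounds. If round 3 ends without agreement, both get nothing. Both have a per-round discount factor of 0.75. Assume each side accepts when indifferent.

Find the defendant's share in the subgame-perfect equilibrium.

Round 3 (the defendant proposes): rejection yields 0 for the plaintiff; the defendant offers 0 and keeps 1000.
Round 2 (the plaintiff proposes): the defendant can get 1000 next round, worth 0.75 × 1000 = 750 now. The plaintiff offers 750 and keeps 1000 − 750 = 250.
Round 1 (the defendant proposes): the plaintiff can get 250 next round, worth 0.75 × 250 = 187.5 now, so the defendant offers 187.5, keeping 812.5.

812.5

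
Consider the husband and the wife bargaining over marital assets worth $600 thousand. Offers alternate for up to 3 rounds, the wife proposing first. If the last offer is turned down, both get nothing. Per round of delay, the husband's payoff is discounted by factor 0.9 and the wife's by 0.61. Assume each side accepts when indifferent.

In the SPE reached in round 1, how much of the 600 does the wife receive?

389.4

Round 3 (the wife proposes): rejection yields 0 for the husband; the wife offers 0 and keeps 600.
Round 2 (the husband proposes): the wife can get 600 next round, worth 0.61 × 600 = 366 now; the husband offers that and keeps 234.
Round 1 (the wife proposes): the husband can get 234 next round, worth 0.9 × 234 = 210.6 now, so the wife offers 210.6, keeping 389.4.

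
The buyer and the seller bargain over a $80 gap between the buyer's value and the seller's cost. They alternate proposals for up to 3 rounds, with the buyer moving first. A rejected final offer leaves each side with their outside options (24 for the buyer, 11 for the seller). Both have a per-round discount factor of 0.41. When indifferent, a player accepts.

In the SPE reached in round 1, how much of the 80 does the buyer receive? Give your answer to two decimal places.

Round 3 (the buyer proposes): the seller gets 11 if talks fail, so the buyer offers 11 and keeps 69.
Round 2 (the seller proposes): the buyer can get 69 next round, worth 0.41 × 69 = 28.29 now. The seller offers 28.29 and keeps 80 − 28.29 = 51.71.
Round 1 (the buyer proposes): the seller can get 51.71 next round, worth 0.41 × 51.71 = 21.2011 now; the buyer offers that and keeps 58.7989.

58.80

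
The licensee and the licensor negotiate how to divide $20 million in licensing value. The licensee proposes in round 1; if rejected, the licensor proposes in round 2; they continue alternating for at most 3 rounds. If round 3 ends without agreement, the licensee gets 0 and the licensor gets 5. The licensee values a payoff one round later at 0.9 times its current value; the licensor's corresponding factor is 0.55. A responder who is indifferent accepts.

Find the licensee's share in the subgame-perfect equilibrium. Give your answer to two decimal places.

16.43

By backward induction:
Round 3 (the licensee proposes): the licensor gets 5 if talks fail, so the licensee offers 5 and keeps 15.
Round 2 (the licensor proposes): the licensee can get 15 next round, worth 0.9 × 15 = 13.5 now; the licensor offers that and keeps 6.5.
Round 1 (the licensee proposes): the licensor can get 6.5 next round, worth 0.55 × 6.5 = 3.575 now; the licensee offers that and keeps 16.425.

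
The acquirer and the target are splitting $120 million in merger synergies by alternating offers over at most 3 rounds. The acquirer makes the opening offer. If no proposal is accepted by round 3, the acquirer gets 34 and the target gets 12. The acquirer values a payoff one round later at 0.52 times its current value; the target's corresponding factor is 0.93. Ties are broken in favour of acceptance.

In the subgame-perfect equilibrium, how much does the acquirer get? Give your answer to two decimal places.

60.63

Round 3 (the acquirer proposes): the target gets 12 if talks fail, so the acquirer offers 12 and keeps 108.
Round 2 (the target proposes): the acquirer can get 108 next round, worth 0.52 × 108 = 56.16 now. The target offers 56.16 and keeps 120 − 56.16 = 63.84.
Round 1 (the acquirer proposes): the target can get 63.84 next round, worth 0.93 × 63.84 = 59.3712 now. The acquirer offers 59.3712 and keeps 120 − 59.3712 = 60.6288.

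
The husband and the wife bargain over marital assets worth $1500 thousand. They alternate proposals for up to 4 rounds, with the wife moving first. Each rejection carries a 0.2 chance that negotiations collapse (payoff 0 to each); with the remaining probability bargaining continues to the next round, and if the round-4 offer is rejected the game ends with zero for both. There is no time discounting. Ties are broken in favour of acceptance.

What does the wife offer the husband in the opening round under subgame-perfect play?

Round 4 (the husband proposes): rejection yields 0 for the wife; the husband offers 0 and keeps 1500.
Round 3 (the wife proposes): rejecting gives the husband an expected 0.8 × 1500 = 1200, so the wife offers 1200, keeping 300.
Round 2 (the husband proposes): rejecting gives the wife an expected 0.8 × 300 = 240; the husband offers that and keeps 1260.
Round 1 (the wife proposes): rejecting gives the husband an expected 0.8 × 1260 = 1008. The wife offers 1008 and keeps 1500 − 1008 = 492.

1008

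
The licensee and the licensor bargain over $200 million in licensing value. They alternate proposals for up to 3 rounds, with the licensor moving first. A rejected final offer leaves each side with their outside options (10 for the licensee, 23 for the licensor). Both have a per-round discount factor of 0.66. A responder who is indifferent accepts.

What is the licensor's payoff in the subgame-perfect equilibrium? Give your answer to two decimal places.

150.76

Round 3 (the licensor proposes): the licensee gets 10 if talks fail, so the licensor offers 10 and keeps 190.
Round 2 (the licensee proposes): the licensor can get 190 next round, worth 0.66 × 190 = 125.4 now. The licensee offers 125.4 and keeps 200 − 125.4 = 74.6.
Round 1 (the licensor proposes): the licensee can get 74.6 next round, worth 0.66 × 74.6 = 49.236 now, so the licensor offers 49.236, keeping 150.764.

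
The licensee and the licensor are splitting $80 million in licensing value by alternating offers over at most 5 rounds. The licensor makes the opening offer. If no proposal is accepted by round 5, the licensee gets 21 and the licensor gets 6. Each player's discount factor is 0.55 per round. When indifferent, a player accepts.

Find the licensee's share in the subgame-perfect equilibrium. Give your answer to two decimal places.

By backward induction:
Round 5 (the licensor proposes): the licensee gets 21 if talks fail, so the licensor offers 21 and keeps 59.
Round 4 (the licensee proposes): the licensor can get 59 next round, worth 0.55 × 59 = 32.45 now; the licensee offers that and keeps 47.55.
Round 3 (the licensor proposes): the licensee can get 47.55 next round, worth 0.55 × 47.55 = 26.1525 now, so the licensor offers 26.1525, keeping 53.8475.
Round 2 (the licensee proposes): the licensor can get 53.8475 next round, worth 0.55 × 53.8475 = 29.616125 now; the licensee offers that and keeps 50.383875.
Round 1 (the licensor proposes): the licensee can get 50.383875 next round, worth 0.55 × 50.383875 = 27.71113125 now. The licensor offers 27.71113125 and keeps 80 − 27.71113125 = 52.28886875.

27.71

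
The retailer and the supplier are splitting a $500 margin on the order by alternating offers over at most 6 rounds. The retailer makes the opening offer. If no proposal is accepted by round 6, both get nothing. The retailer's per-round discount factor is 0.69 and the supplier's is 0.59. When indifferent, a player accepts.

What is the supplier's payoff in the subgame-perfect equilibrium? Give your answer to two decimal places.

177.57

Round 6 (the supplier proposes): the retailer will accept anything ≥ 0, so the supplier offers 0 and keeps 500.
Round 5 (the retailer proposes): the supplier can get 500 next round, worth 0.59 × 500 = 295 now, so the retailer offers 295, keeping 205.
Round 4 (the supplier proposes): the retailer can get 205 next round, worth 0.69 × 205 = 141.45 now. The supplier offers 141.45 and keeps 500 − 141.45 = 358.55.
Round 3 (the retailer proposes): the supplier can get 358.55 next round, worth 0.59 × 358.55 = 211.5445 now; the retailer offers that and keeps 288.4555.
Round 2 (the supplier proposes): the retailer can get 288.4555 next round, worth 0.69 × 288.4555 = 199.034295 now, so the supplier offers 199.034295, keeping 300.965705.
Round 1 (the retailer proposes): the supplier can get 300.965705 next round, worth 0.59 × 300.965705 = 177.56976595 now; the retailer offers that and keeps 322.43023405.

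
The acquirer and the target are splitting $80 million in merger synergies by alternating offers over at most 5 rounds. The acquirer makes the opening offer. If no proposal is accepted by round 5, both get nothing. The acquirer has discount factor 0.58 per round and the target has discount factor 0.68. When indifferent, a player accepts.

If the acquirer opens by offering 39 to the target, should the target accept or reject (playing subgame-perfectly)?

Round 5 (the acquirer proposes): the target will accept anything ≥ 0, so the acquirer offers 0 and keeps 80.
Round 4 (the target proposes): the acquirer can get 80 next round, worth 0.58 × 80 = 46.4 now; the target offers that and keeps 33.6.
Round 3 (the acquirer proposes): the target can get 33.6 next round, worth 0.68 × 33.6 = 22.848 now. The acquirer offers 22.848 and keeps 80 − 22.848 = 57.152.
Round 2 (the target proposes): the acquirer can get 57.152 next round, worth 0.58 × 57.152 = 33.14816 now. The target offers 33.14816 and keeps 80 − 33.14816 = 46.85184.
So by rejecting in round 1, the target gets 46.85184 next round, worth 0.68 × 46.85184 = 31.8592512 now.
Offer 39 ≥ 31.8592512, so the target accepts.

Accept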